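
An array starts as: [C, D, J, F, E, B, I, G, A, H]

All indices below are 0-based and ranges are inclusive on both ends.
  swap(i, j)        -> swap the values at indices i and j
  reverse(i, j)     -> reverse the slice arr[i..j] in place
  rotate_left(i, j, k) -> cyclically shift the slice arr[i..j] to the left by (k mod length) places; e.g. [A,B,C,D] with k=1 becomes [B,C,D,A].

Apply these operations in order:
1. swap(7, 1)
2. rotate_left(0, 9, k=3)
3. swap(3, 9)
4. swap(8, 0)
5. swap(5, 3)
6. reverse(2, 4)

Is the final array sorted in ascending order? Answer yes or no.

After 1 (swap(7, 1)): [C, G, J, F, E, B, I, D, A, H]
After 2 (rotate_left(0, 9, k=3)): [F, E, B, I, D, A, H, C, G, J]
After 3 (swap(3, 9)): [F, E, B, J, D, A, H, C, G, I]
After 4 (swap(8, 0)): [G, E, B, J, D, A, H, C, F, I]
After 5 (swap(5, 3)): [G, E, B, A, D, J, H, C, F, I]
After 6 (reverse(2, 4)): [G, E, D, A, B, J, H, C, F, I]

Answer: no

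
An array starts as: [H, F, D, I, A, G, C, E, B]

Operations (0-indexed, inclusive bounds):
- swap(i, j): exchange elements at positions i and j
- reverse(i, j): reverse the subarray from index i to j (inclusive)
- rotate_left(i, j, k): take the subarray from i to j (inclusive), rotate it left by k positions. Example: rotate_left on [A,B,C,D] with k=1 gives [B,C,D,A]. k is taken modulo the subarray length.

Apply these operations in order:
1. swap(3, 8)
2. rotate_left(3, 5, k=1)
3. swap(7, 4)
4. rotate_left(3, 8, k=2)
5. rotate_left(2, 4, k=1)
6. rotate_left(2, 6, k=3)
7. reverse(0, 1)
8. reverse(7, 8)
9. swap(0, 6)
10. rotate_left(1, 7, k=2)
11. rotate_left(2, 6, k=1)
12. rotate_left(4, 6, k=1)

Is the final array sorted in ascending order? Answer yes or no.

After 1 (swap(3, 8)): [H, F, D, B, A, G, C, E, I]
After 2 (rotate_left(3, 5, k=1)): [H, F, D, A, G, B, C, E, I]
After 3 (swap(7, 4)): [H, F, D, A, E, B, C, G, I]
After 4 (rotate_left(3, 8, k=2)): [H, F, D, B, C, G, I, A, E]
After 5 (rotate_left(2, 4, k=1)): [H, F, B, C, D, G, I, A, E]
After 6 (rotate_left(2, 6, k=3)): [H, F, G, I, B, C, D, A, E]
After 7 (reverse(0, 1)): [F, H, G, I, B, C, D, A, E]
After 8 (reverse(7, 8)): [F, H, G, I, B, C, D, E, A]
After 9 (swap(0, 6)): [D, H, G, I, B, C, F, E, A]
After 10 (rotate_left(1, 7, k=2)): [D, I, B, C, F, E, H, G, A]
After 11 (rotate_left(2, 6, k=1)): [D, I, C, F, E, H, B, G, A]
After 12 (rotate_left(4, 6, k=1)): [D, I, C, F, H, B, E, G, A]

Answer: no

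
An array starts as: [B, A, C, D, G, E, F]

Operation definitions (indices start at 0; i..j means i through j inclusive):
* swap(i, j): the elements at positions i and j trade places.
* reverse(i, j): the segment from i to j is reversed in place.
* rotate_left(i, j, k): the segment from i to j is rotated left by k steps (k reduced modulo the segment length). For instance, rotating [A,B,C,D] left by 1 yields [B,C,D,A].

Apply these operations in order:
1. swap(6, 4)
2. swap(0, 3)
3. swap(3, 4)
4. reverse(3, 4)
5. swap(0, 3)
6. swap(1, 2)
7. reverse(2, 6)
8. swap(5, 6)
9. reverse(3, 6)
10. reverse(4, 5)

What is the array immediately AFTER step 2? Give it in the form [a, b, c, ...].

After 1 (swap(6, 4)): [B, A, C, D, F, E, G]
After 2 (swap(0, 3)): [D, A, C, B, F, E, G]

Answer: [D, A, C, B, F, E, G]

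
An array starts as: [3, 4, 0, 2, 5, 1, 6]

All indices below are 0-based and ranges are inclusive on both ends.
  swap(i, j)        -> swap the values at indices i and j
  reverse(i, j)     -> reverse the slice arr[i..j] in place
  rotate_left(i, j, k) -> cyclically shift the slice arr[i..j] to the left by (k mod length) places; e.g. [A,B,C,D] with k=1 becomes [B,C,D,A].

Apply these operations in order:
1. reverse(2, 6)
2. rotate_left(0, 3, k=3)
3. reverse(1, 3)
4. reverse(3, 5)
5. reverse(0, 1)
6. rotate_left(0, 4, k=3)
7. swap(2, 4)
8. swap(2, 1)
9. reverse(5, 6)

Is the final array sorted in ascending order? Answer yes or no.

Answer: no

Derivation:
After 1 (reverse(2, 6)): [3, 4, 6, 1, 5, 2, 0]
After 2 (rotate_left(0, 3, k=3)): [1, 3, 4, 6, 5, 2, 0]
After 3 (reverse(1, 3)): [1, 6, 4, 3, 5, 2, 0]
After 4 (reverse(3, 5)): [1, 6, 4, 2, 5, 3, 0]
After 5 (reverse(0, 1)): [6, 1, 4, 2, 5, 3, 0]
After 6 (rotate_left(0, 4, k=3)): [2, 5, 6, 1, 4, 3, 0]
After 7 (swap(2, 4)): [2, 5, 4, 1, 6, 3, 0]
After 8 (swap(2, 1)): [2, 4, 5, 1, 6, 3, 0]
After 9 (reverse(5, 6)): [2, 4, 5, 1, 6, 0, 3]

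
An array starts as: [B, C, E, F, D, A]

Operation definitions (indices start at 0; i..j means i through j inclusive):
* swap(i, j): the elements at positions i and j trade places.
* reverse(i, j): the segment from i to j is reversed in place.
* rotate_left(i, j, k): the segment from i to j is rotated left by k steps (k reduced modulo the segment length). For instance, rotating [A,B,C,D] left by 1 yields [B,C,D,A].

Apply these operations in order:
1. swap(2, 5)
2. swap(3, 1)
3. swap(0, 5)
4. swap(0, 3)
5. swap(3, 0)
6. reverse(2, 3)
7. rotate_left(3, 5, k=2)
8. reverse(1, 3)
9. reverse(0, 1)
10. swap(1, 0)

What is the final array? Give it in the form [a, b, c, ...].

After 1 (swap(2, 5)): [B, C, A, F, D, E]
After 2 (swap(3, 1)): [B, F, A, C, D, E]
After 3 (swap(0, 5)): [E, F, A, C, D, B]
After 4 (swap(0, 3)): [C, F, A, E, D, B]
After 5 (swap(3, 0)): [E, F, A, C, D, B]
After 6 (reverse(2, 3)): [E, F, C, A, D, B]
After 7 (rotate_left(3, 5, k=2)): [E, F, C, B, A, D]
After 8 (reverse(1, 3)): [E, B, C, F, A, D]
After 9 (reverse(0, 1)): [B, E, C, F, A, D]
After 10 (swap(1, 0)): [E, B, C, F, A, D]

Answer: [E, B, C, F, A, D]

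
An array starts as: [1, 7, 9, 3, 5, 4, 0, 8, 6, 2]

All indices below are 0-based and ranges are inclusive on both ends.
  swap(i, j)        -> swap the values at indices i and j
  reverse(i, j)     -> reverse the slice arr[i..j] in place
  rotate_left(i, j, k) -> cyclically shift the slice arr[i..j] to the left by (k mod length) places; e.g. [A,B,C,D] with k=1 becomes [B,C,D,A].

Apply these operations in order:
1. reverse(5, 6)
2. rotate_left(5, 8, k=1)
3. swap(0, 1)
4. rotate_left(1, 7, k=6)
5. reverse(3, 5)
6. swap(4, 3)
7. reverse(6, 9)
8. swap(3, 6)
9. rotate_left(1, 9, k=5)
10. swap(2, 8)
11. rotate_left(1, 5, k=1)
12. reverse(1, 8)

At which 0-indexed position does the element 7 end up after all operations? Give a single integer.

Answer: 0

Derivation:
After 1 (reverse(5, 6)): [1, 7, 9, 3, 5, 0, 4, 8, 6, 2]
After 2 (rotate_left(5, 8, k=1)): [1, 7, 9, 3, 5, 4, 8, 6, 0, 2]
After 3 (swap(0, 1)): [7, 1, 9, 3, 5, 4, 8, 6, 0, 2]
After 4 (rotate_left(1, 7, k=6)): [7, 6, 1, 9, 3, 5, 4, 8, 0, 2]
After 5 (reverse(3, 5)): [7, 6, 1, 5, 3, 9, 4, 8, 0, 2]
After 6 (swap(4, 3)): [7, 6, 1, 3, 5, 9, 4, 8, 0, 2]
After 7 (reverse(6, 9)): [7, 6, 1, 3, 5, 9, 2, 0, 8, 4]
After 8 (swap(3, 6)): [7, 6, 1, 2, 5, 9, 3, 0, 8, 4]
After 9 (rotate_left(1, 9, k=5)): [7, 3, 0, 8, 4, 6, 1, 2, 5, 9]
After 10 (swap(2, 8)): [7, 3, 5, 8, 4, 6, 1, 2, 0, 9]
After 11 (rotate_left(1, 5, k=1)): [7, 5, 8, 4, 6, 3, 1, 2, 0, 9]
After 12 (reverse(1, 8)): [7, 0, 2, 1, 3, 6, 4, 8, 5, 9]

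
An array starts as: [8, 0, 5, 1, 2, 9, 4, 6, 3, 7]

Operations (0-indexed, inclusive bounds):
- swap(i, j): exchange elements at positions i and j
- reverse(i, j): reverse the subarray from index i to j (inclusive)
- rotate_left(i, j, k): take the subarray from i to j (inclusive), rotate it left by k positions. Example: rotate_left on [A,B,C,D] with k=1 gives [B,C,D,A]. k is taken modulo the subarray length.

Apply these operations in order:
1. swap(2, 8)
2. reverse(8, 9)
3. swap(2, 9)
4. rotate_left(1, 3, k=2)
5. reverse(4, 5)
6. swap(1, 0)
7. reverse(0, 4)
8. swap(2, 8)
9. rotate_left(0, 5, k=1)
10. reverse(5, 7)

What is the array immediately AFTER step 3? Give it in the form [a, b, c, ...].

After 1 (swap(2, 8)): [8, 0, 3, 1, 2, 9, 4, 6, 5, 7]
After 2 (reverse(8, 9)): [8, 0, 3, 1, 2, 9, 4, 6, 7, 5]
After 3 (swap(2, 9)): [8, 0, 5, 1, 2, 9, 4, 6, 7, 3]

Answer: [8, 0, 5, 1, 2, 9, 4, 6, 7, 3]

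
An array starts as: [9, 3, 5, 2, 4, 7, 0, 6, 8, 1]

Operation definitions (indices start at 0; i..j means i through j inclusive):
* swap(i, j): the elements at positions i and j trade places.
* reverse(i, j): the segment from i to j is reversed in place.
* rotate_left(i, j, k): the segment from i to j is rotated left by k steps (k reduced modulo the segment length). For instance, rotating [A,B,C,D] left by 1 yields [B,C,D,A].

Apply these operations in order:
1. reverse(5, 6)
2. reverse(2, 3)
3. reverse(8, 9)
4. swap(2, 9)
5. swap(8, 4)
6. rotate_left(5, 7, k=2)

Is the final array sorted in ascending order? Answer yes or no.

Answer: no

Derivation:
After 1 (reverse(5, 6)): [9, 3, 5, 2, 4, 0, 7, 6, 8, 1]
After 2 (reverse(2, 3)): [9, 3, 2, 5, 4, 0, 7, 6, 8, 1]
After 3 (reverse(8, 9)): [9, 3, 2, 5, 4, 0, 7, 6, 1, 8]
After 4 (swap(2, 9)): [9, 3, 8, 5, 4, 0, 7, 6, 1, 2]
After 5 (swap(8, 4)): [9, 3, 8, 5, 1, 0, 7, 6, 4, 2]
After 6 (rotate_left(5, 7, k=2)): [9, 3, 8, 5, 1, 6, 0, 7, 4, 2]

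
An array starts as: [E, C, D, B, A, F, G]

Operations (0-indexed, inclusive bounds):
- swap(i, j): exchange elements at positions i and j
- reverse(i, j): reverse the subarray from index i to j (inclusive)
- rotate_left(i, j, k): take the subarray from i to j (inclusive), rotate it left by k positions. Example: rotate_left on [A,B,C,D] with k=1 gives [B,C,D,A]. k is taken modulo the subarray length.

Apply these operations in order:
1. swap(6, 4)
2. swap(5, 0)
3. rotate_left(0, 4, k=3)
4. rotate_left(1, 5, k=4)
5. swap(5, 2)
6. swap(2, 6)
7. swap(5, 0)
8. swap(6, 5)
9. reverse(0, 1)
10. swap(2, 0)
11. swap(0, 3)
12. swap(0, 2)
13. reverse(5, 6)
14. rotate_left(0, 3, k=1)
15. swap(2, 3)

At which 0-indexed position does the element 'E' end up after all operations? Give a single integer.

Answer: 2

Derivation:
After 1 (swap(6, 4)): [E, C, D, B, G, F, A]
After 2 (swap(5, 0)): [F, C, D, B, G, E, A]
After 3 (rotate_left(0, 4, k=3)): [B, G, F, C, D, E, A]
After 4 (rotate_left(1, 5, k=4)): [B, E, G, F, C, D, A]
After 5 (swap(5, 2)): [B, E, D, F, C, G, A]
After 6 (swap(2, 6)): [B, E, A, F, C, G, D]
After 7 (swap(5, 0)): [G, E, A, F, C, B, D]
After 8 (swap(6, 5)): [G, E, A, F, C, D, B]
After 9 (reverse(0, 1)): [E, G, A, F, C, D, B]
After 10 (swap(2, 0)): [A, G, E, F, C, D, B]
After 11 (swap(0, 3)): [F, G, E, A, C, D, B]
After 12 (swap(0, 2)): [E, G, F, A, C, D, B]
After 13 (reverse(5, 6)): [E, G, F, A, C, B, D]
After 14 (rotate_left(0, 3, k=1)): [G, F, A, E, C, B, D]
After 15 (swap(2, 3)): [G, F, E, A, C, B, D]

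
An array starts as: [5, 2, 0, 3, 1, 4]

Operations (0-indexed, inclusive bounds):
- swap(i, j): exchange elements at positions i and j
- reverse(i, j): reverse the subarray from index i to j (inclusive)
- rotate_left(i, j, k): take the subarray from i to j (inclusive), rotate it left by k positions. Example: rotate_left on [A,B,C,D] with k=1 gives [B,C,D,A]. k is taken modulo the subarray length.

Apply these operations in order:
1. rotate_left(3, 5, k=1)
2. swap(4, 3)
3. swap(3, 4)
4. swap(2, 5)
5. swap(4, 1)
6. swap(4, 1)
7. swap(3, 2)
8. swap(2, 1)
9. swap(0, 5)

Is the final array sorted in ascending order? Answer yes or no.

Answer: yes

Derivation:
After 1 (rotate_left(3, 5, k=1)): [5, 2, 0, 1, 4, 3]
After 2 (swap(4, 3)): [5, 2, 0, 4, 1, 3]
After 3 (swap(3, 4)): [5, 2, 0, 1, 4, 3]
After 4 (swap(2, 5)): [5, 2, 3, 1, 4, 0]
After 5 (swap(4, 1)): [5, 4, 3, 1, 2, 0]
After 6 (swap(4, 1)): [5, 2, 3, 1, 4, 0]
After 7 (swap(3, 2)): [5, 2, 1, 3, 4, 0]
After 8 (swap(2, 1)): [5, 1, 2, 3, 4, 0]
After 9 (swap(0, 5)): [0, 1, 2, 3, 4, 5]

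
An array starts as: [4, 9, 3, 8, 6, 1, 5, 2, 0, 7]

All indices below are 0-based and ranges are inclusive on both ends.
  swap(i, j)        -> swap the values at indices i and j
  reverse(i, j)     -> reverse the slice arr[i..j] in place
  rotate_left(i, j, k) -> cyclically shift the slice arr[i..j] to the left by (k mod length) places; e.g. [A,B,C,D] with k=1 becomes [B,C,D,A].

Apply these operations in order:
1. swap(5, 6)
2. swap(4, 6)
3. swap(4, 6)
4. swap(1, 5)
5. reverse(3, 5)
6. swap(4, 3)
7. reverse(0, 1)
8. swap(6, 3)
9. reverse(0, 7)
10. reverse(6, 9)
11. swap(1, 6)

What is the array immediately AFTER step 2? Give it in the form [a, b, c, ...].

Answer: [4, 9, 3, 8, 1, 5, 6, 2, 0, 7]

Derivation:
After 1 (swap(5, 6)): [4, 9, 3, 8, 6, 5, 1, 2, 0, 7]
After 2 (swap(4, 6)): [4, 9, 3, 8, 1, 5, 6, 2, 0, 7]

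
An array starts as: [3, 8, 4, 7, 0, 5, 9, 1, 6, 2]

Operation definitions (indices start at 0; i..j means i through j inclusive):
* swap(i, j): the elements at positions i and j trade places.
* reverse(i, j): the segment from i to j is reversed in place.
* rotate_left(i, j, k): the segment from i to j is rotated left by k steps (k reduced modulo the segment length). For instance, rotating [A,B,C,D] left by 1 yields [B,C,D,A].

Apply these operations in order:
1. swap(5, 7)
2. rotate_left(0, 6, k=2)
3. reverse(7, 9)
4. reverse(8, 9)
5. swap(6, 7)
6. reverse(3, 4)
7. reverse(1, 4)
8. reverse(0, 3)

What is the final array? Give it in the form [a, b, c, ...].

After 1 (swap(5, 7)): [3, 8, 4, 7, 0, 1, 9, 5, 6, 2]
After 2 (rotate_left(0, 6, k=2)): [4, 7, 0, 1, 9, 3, 8, 5, 6, 2]
After 3 (reverse(7, 9)): [4, 7, 0, 1, 9, 3, 8, 2, 6, 5]
After 4 (reverse(8, 9)): [4, 7, 0, 1, 9, 3, 8, 2, 5, 6]
After 5 (swap(6, 7)): [4, 7, 0, 1, 9, 3, 2, 8, 5, 6]
After 6 (reverse(3, 4)): [4, 7, 0, 9, 1, 3, 2, 8, 5, 6]
After 7 (reverse(1, 4)): [4, 1, 9, 0, 7, 3, 2, 8, 5, 6]
After 8 (reverse(0, 3)): [0, 9, 1, 4, 7, 3, 2, 8, 5, 6]

Answer: [0, 9, 1, 4, 7, 3, 2, 8, 5, 6]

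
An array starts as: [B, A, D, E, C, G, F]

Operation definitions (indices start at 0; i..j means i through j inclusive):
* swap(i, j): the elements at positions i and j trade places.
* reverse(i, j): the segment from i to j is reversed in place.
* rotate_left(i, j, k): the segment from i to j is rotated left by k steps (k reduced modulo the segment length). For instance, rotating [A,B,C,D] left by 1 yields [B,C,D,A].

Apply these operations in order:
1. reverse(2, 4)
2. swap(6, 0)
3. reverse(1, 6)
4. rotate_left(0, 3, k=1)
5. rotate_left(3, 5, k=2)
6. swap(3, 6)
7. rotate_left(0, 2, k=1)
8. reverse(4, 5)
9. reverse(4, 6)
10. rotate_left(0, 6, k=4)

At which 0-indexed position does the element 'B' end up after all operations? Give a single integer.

Answer: 5

Derivation:
After 1 (reverse(2, 4)): [B, A, C, E, D, G, F]
After 2 (swap(6, 0)): [F, A, C, E, D, G, B]
After 3 (reverse(1, 6)): [F, B, G, D, E, C, A]
After 4 (rotate_left(0, 3, k=1)): [B, G, D, F, E, C, A]
After 5 (rotate_left(3, 5, k=2)): [B, G, D, C, F, E, A]
After 6 (swap(3, 6)): [B, G, D, A, F, E, C]
After 7 (rotate_left(0, 2, k=1)): [G, D, B, A, F, E, C]
After 8 (reverse(4, 5)): [G, D, B, A, E, F, C]
After 9 (reverse(4, 6)): [G, D, B, A, C, F, E]
After 10 (rotate_left(0, 6, k=4)): [C, F, E, G, D, B, A]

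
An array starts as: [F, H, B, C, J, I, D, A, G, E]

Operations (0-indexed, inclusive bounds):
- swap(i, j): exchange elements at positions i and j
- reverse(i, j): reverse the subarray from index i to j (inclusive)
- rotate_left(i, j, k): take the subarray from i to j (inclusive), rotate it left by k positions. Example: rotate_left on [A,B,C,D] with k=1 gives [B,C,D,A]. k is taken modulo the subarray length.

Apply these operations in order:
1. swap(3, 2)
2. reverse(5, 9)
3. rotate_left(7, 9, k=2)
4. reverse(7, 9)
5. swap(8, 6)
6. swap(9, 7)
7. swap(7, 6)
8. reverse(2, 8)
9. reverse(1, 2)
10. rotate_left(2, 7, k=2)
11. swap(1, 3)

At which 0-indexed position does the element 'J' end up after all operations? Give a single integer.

Answer: 4

Derivation:
After 1 (swap(3, 2)): [F, H, C, B, J, I, D, A, G, E]
After 2 (reverse(5, 9)): [F, H, C, B, J, E, G, A, D, I]
After 3 (rotate_left(7, 9, k=2)): [F, H, C, B, J, E, G, I, A, D]
After 4 (reverse(7, 9)): [F, H, C, B, J, E, G, D, A, I]
After 5 (swap(8, 6)): [F, H, C, B, J, E, A, D, G, I]
After 6 (swap(9, 7)): [F, H, C, B, J, E, A, I, G, D]
After 7 (swap(7, 6)): [F, H, C, B, J, E, I, A, G, D]
After 8 (reverse(2, 8)): [F, H, G, A, I, E, J, B, C, D]
After 9 (reverse(1, 2)): [F, G, H, A, I, E, J, B, C, D]
After 10 (rotate_left(2, 7, k=2)): [F, G, I, E, J, B, H, A, C, D]
After 11 (swap(1, 3)): [F, E, I, G, J, B, H, A, C, D]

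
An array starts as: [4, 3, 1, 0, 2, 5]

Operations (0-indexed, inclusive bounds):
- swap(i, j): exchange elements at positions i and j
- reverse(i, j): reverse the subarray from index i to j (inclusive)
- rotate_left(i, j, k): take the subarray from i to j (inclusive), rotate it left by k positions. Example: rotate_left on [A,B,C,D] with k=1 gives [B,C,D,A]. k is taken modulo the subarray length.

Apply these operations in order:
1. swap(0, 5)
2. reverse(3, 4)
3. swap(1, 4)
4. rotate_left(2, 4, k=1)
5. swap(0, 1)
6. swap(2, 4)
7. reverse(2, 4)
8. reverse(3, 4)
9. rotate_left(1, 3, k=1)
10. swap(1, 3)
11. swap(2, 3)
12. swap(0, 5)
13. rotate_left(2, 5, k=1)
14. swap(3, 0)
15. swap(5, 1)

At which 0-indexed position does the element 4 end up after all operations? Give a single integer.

After 1 (swap(0, 5)): [5, 3, 1, 0, 2, 4]
After 2 (reverse(3, 4)): [5, 3, 1, 2, 0, 4]
After 3 (swap(1, 4)): [5, 0, 1, 2, 3, 4]
After 4 (rotate_left(2, 4, k=1)): [5, 0, 2, 3, 1, 4]
After 5 (swap(0, 1)): [0, 5, 2, 3, 1, 4]
After 6 (swap(2, 4)): [0, 5, 1, 3, 2, 4]
After 7 (reverse(2, 4)): [0, 5, 2, 3, 1, 4]
After 8 (reverse(3, 4)): [0, 5, 2, 1, 3, 4]
After 9 (rotate_left(1, 3, k=1)): [0, 2, 1, 5, 3, 4]
After 10 (swap(1, 3)): [0, 5, 1, 2, 3, 4]
After 11 (swap(2, 3)): [0, 5, 2, 1, 3, 4]
After 12 (swap(0, 5)): [4, 5, 2, 1, 3, 0]
After 13 (rotate_left(2, 5, k=1)): [4, 5, 1, 3, 0, 2]
After 14 (swap(3, 0)): [3, 5, 1, 4, 0, 2]
After 15 (swap(5, 1)): [3, 2, 1, 4, 0, 5]

Answer: 3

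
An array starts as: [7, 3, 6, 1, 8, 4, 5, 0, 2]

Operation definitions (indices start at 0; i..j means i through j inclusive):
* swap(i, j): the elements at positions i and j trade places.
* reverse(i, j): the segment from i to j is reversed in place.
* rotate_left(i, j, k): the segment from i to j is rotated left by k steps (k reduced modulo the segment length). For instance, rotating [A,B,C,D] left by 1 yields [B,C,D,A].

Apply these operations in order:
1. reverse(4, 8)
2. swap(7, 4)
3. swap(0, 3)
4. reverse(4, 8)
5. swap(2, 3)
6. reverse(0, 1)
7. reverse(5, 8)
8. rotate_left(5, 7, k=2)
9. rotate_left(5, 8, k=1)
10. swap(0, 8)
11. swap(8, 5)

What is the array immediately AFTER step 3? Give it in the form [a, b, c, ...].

Answer: [1, 3, 6, 7, 4, 0, 5, 2, 8]

Derivation:
After 1 (reverse(4, 8)): [7, 3, 6, 1, 2, 0, 5, 4, 8]
After 2 (swap(7, 4)): [7, 3, 6, 1, 4, 0, 5, 2, 8]
After 3 (swap(0, 3)): [1, 3, 6, 7, 4, 0, 5, 2, 8]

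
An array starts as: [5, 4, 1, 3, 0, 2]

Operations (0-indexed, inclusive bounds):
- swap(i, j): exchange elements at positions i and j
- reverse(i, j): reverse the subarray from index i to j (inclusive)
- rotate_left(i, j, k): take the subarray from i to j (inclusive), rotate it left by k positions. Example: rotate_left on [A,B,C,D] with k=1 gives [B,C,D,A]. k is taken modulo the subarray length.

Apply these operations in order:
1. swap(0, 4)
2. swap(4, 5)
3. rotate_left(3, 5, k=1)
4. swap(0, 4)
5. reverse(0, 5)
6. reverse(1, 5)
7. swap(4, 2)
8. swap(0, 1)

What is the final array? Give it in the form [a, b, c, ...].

After 1 (swap(0, 4)): [0, 4, 1, 3, 5, 2]
After 2 (swap(4, 5)): [0, 4, 1, 3, 2, 5]
After 3 (rotate_left(3, 5, k=1)): [0, 4, 1, 2, 5, 3]
After 4 (swap(0, 4)): [5, 4, 1, 2, 0, 3]
After 5 (reverse(0, 5)): [3, 0, 2, 1, 4, 5]
After 6 (reverse(1, 5)): [3, 5, 4, 1, 2, 0]
After 7 (swap(4, 2)): [3, 5, 2, 1, 4, 0]
After 8 (swap(0, 1)): [5, 3, 2, 1, 4, 0]

Answer: [5, 3, 2, 1, 4, 0]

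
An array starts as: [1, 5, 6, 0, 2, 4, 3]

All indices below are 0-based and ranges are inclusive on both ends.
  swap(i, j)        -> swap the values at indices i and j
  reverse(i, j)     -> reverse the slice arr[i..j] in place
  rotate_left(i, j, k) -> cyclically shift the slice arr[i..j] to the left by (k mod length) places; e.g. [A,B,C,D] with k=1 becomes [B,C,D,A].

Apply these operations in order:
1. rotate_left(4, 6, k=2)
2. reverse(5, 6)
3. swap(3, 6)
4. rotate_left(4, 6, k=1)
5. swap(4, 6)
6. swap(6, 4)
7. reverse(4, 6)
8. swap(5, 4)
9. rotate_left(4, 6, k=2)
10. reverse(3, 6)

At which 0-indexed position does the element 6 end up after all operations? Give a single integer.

Answer: 2

Derivation:
After 1 (rotate_left(4, 6, k=2)): [1, 5, 6, 0, 3, 2, 4]
After 2 (reverse(5, 6)): [1, 5, 6, 0, 3, 4, 2]
After 3 (swap(3, 6)): [1, 5, 6, 2, 3, 4, 0]
After 4 (rotate_left(4, 6, k=1)): [1, 5, 6, 2, 4, 0, 3]
After 5 (swap(4, 6)): [1, 5, 6, 2, 3, 0, 4]
After 6 (swap(6, 4)): [1, 5, 6, 2, 4, 0, 3]
After 7 (reverse(4, 6)): [1, 5, 6, 2, 3, 0, 4]
After 8 (swap(5, 4)): [1, 5, 6, 2, 0, 3, 4]
After 9 (rotate_left(4, 6, k=2)): [1, 5, 6, 2, 4, 0, 3]
After 10 (reverse(3, 6)): [1, 5, 6, 3, 0, 4, 2]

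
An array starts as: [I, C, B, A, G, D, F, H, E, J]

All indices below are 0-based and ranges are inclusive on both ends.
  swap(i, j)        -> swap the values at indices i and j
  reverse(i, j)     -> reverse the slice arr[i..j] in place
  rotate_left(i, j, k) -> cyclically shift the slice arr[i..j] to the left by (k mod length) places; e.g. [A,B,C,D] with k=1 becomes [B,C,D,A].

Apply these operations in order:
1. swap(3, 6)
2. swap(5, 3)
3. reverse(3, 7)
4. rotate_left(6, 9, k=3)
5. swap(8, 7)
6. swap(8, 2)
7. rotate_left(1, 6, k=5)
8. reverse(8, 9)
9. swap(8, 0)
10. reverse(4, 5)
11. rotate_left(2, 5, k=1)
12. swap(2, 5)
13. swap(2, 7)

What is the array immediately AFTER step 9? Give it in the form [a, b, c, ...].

After 1 (swap(3, 6)): [I, C, B, F, G, D, A, H, E, J]
After 2 (swap(5, 3)): [I, C, B, D, G, F, A, H, E, J]
After 3 (reverse(3, 7)): [I, C, B, H, A, F, G, D, E, J]
After 4 (rotate_left(6, 9, k=3)): [I, C, B, H, A, F, J, G, D, E]
After 5 (swap(8, 7)): [I, C, B, H, A, F, J, D, G, E]
After 6 (swap(8, 2)): [I, C, G, H, A, F, J, D, B, E]
After 7 (rotate_left(1, 6, k=5)): [I, J, C, G, H, A, F, D, B, E]
After 8 (reverse(8, 9)): [I, J, C, G, H, A, F, D, E, B]
After 9 (swap(8, 0)): [E, J, C, G, H, A, F, D, I, B]

Answer: [E, J, C, G, H, A, F, D, I, B]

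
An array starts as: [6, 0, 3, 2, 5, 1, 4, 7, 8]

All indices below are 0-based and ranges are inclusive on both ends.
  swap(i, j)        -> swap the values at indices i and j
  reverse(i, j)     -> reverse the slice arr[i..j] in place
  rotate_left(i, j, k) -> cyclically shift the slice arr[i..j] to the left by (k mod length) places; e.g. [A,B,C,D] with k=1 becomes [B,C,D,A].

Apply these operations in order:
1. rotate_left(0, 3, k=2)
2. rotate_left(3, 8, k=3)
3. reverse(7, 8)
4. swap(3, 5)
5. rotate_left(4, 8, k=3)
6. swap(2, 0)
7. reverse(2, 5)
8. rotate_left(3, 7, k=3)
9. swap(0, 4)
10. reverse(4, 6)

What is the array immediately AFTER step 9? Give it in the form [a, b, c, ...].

Answer: [4, 2, 5, 7, 6, 1, 8, 3, 0]

Derivation:
After 1 (rotate_left(0, 3, k=2)): [3, 2, 6, 0, 5, 1, 4, 7, 8]
After 2 (rotate_left(3, 8, k=3)): [3, 2, 6, 4, 7, 8, 0, 5, 1]
After 3 (reverse(7, 8)): [3, 2, 6, 4, 7, 8, 0, 1, 5]
After 4 (swap(3, 5)): [3, 2, 6, 8, 7, 4, 0, 1, 5]
After 5 (rotate_left(4, 8, k=3)): [3, 2, 6, 8, 1, 5, 7, 4, 0]
After 6 (swap(2, 0)): [6, 2, 3, 8, 1, 5, 7, 4, 0]
After 7 (reverse(2, 5)): [6, 2, 5, 1, 8, 3, 7, 4, 0]
After 8 (rotate_left(3, 7, k=3)): [6, 2, 5, 7, 4, 1, 8, 3, 0]
After 9 (swap(0, 4)): [4, 2, 5, 7, 6, 1, 8, 3, 0]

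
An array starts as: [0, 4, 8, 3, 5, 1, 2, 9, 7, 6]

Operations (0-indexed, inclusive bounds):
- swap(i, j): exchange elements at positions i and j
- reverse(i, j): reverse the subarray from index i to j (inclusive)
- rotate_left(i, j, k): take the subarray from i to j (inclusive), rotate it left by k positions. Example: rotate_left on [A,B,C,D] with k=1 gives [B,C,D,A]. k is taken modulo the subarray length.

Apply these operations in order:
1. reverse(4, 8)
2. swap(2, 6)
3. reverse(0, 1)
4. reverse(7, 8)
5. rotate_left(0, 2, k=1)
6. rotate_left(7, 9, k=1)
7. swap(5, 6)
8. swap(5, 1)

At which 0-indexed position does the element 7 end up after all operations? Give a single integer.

Answer: 4

Derivation:
After 1 (reverse(4, 8)): [0, 4, 8, 3, 7, 9, 2, 1, 5, 6]
After 2 (swap(2, 6)): [0, 4, 2, 3, 7, 9, 8, 1, 5, 6]
After 3 (reverse(0, 1)): [4, 0, 2, 3, 7, 9, 8, 1, 5, 6]
After 4 (reverse(7, 8)): [4, 0, 2, 3, 7, 9, 8, 5, 1, 6]
After 5 (rotate_left(0, 2, k=1)): [0, 2, 4, 3, 7, 9, 8, 5, 1, 6]
After 6 (rotate_left(7, 9, k=1)): [0, 2, 4, 3, 7, 9, 8, 1, 6, 5]
After 7 (swap(5, 6)): [0, 2, 4, 3, 7, 8, 9, 1, 6, 5]
After 8 (swap(5, 1)): [0, 8, 4, 3, 7, 2, 9, 1, 6, 5]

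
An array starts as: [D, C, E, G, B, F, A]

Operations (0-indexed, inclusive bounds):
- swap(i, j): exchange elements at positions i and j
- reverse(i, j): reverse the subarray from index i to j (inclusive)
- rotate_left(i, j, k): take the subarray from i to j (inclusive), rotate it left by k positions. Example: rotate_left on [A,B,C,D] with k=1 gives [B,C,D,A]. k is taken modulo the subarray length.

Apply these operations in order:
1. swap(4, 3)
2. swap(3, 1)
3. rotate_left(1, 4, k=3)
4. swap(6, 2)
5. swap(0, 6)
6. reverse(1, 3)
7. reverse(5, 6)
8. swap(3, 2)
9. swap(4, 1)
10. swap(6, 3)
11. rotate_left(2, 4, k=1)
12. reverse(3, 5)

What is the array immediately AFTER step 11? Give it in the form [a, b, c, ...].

Answer: [B, C, F, E, G, D, A]

Derivation:
After 1 (swap(4, 3)): [D, C, E, B, G, F, A]
After 2 (swap(3, 1)): [D, B, E, C, G, F, A]
After 3 (rotate_left(1, 4, k=3)): [D, G, B, E, C, F, A]
After 4 (swap(6, 2)): [D, G, A, E, C, F, B]
After 5 (swap(0, 6)): [B, G, A, E, C, F, D]
After 6 (reverse(1, 3)): [B, E, A, G, C, F, D]
After 7 (reverse(5, 6)): [B, E, A, G, C, D, F]
After 8 (swap(3, 2)): [B, E, G, A, C, D, F]
After 9 (swap(4, 1)): [B, C, G, A, E, D, F]
After 10 (swap(6, 3)): [B, C, G, F, E, D, A]
After 11 (rotate_left(2, 4, k=1)): [B, C, F, E, G, D, A]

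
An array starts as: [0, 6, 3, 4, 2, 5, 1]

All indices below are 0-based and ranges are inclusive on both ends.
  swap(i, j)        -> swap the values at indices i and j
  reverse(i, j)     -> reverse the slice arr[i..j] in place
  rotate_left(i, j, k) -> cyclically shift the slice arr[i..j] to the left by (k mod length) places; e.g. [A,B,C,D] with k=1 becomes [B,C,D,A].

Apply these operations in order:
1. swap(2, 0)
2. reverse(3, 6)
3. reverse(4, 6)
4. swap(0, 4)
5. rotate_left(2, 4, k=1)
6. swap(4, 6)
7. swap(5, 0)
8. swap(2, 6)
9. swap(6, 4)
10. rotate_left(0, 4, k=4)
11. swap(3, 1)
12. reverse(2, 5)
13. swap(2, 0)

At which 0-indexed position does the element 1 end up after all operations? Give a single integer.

Answer: 2

Derivation:
After 1 (swap(2, 0)): [3, 6, 0, 4, 2, 5, 1]
After 2 (reverse(3, 6)): [3, 6, 0, 1, 5, 2, 4]
After 3 (reverse(4, 6)): [3, 6, 0, 1, 4, 2, 5]
After 4 (swap(0, 4)): [4, 6, 0, 1, 3, 2, 5]
After 5 (rotate_left(2, 4, k=1)): [4, 6, 1, 3, 0, 2, 5]
After 6 (swap(4, 6)): [4, 6, 1, 3, 5, 2, 0]
After 7 (swap(5, 0)): [2, 6, 1, 3, 5, 4, 0]
After 8 (swap(2, 6)): [2, 6, 0, 3, 5, 4, 1]
After 9 (swap(6, 4)): [2, 6, 0, 3, 1, 4, 5]
After 10 (rotate_left(0, 4, k=4)): [1, 2, 6, 0, 3, 4, 5]
After 11 (swap(3, 1)): [1, 0, 6, 2, 3, 4, 5]
After 12 (reverse(2, 5)): [1, 0, 4, 3, 2, 6, 5]
After 13 (swap(2, 0)): [4, 0, 1, 3, 2, 6, 5]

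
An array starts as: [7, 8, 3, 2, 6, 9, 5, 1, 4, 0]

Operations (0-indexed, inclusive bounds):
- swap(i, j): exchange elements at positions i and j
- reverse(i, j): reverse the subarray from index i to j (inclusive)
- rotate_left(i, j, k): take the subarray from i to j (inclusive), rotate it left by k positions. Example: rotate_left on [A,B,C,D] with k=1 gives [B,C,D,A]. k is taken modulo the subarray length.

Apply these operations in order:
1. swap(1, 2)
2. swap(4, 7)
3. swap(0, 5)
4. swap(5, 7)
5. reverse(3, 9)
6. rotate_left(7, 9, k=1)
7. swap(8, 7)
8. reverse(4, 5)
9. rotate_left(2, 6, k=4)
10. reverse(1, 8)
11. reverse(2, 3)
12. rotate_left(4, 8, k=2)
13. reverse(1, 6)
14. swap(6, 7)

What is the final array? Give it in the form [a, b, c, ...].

After 1 (swap(1, 2)): [7, 3, 8, 2, 6, 9, 5, 1, 4, 0]
After 2 (swap(4, 7)): [7, 3, 8, 2, 1, 9, 5, 6, 4, 0]
After 3 (swap(0, 5)): [9, 3, 8, 2, 1, 7, 5, 6, 4, 0]
After 4 (swap(5, 7)): [9, 3, 8, 2, 1, 6, 5, 7, 4, 0]
After 5 (reverse(3, 9)): [9, 3, 8, 0, 4, 7, 5, 6, 1, 2]
After 6 (rotate_left(7, 9, k=1)): [9, 3, 8, 0, 4, 7, 5, 1, 2, 6]
After 7 (swap(8, 7)): [9, 3, 8, 0, 4, 7, 5, 2, 1, 6]
After 8 (reverse(4, 5)): [9, 3, 8, 0, 7, 4, 5, 2, 1, 6]
After 9 (rotate_left(2, 6, k=4)): [9, 3, 5, 8, 0, 7, 4, 2, 1, 6]
After 10 (reverse(1, 8)): [9, 1, 2, 4, 7, 0, 8, 5, 3, 6]
After 11 (reverse(2, 3)): [9, 1, 4, 2, 7, 0, 8, 5, 3, 6]
After 12 (rotate_left(4, 8, k=2)): [9, 1, 4, 2, 8, 5, 3, 7, 0, 6]
After 13 (reverse(1, 6)): [9, 3, 5, 8, 2, 4, 1, 7, 0, 6]
After 14 (swap(6, 7)): [9, 3, 5, 8, 2, 4, 7, 1, 0, 6]

Answer: [9, 3, 5, 8, 2, 4, 7, 1, 0, 6]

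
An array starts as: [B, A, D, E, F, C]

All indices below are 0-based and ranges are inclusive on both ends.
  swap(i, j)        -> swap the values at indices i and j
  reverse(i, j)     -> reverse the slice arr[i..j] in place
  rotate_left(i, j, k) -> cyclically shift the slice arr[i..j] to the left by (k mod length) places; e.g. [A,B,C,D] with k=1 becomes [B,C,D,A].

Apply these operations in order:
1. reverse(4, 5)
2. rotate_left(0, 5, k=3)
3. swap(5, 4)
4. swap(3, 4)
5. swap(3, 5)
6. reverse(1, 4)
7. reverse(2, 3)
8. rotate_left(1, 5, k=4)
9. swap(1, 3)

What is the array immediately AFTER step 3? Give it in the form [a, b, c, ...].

After 1 (reverse(4, 5)): [B, A, D, E, C, F]
After 2 (rotate_left(0, 5, k=3)): [E, C, F, B, A, D]
After 3 (swap(5, 4)): [E, C, F, B, D, A]

Answer: [E, C, F, B, D, A]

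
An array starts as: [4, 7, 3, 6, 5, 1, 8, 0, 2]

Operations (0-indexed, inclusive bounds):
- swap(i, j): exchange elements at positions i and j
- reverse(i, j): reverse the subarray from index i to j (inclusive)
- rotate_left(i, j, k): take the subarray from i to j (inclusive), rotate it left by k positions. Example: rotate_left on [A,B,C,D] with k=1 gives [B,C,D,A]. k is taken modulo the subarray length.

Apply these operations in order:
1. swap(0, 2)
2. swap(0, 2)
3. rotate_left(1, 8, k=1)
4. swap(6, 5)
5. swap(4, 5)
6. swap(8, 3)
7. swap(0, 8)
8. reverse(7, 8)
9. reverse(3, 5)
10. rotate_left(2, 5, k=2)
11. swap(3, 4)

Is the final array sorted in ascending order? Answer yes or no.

Answer: no

Derivation:
After 1 (swap(0, 2)): [3, 7, 4, 6, 5, 1, 8, 0, 2]
After 2 (swap(0, 2)): [4, 7, 3, 6, 5, 1, 8, 0, 2]
After 3 (rotate_left(1, 8, k=1)): [4, 3, 6, 5, 1, 8, 0, 2, 7]
After 4 (swap(6, 5)): [4, 3, 6, 5, 1, 0, 8, 2, 7]
After 5 (swap(4, 5)): [4, 3, 6, 5, 0, 1, 8, 2, 7]
After 6 (swap(8, 3)): [4, 3, 6, 7, 0, 1, 8, 2, 5]
After 7 (swap(0, 8)): [5, 3, 6, 7, 0, 1, 8, 2, 4]
After 8 (reverse(7, 8)): [5, 3, 6, 7, 0, 1, 8, 4, 2]
After 9 (reverse(3, 5)): [5, 3, 6, 1, 0, 7, 8, 4, 2]
After 10 (rotate_left(2, 5, k=2)): [5, 3, 0, 7, 6, 1, 8, 4, 2]
After 11 (swap(3, 4)): [5, 3, 0, 6, 7, 1, 8, 4, 2]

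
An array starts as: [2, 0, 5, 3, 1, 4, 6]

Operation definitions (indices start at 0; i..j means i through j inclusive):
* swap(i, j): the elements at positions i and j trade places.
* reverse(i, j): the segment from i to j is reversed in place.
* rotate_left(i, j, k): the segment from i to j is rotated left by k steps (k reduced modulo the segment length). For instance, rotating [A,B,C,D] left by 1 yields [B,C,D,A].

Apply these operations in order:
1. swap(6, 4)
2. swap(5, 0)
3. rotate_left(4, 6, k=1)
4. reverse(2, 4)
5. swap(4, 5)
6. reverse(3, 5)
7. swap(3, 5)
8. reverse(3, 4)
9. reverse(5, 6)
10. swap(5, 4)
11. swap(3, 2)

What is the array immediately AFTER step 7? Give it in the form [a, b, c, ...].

After 1 (swap(6, 4)): [2, 0, 5, 3, 6, 4, 1]
After 2 (swap(5, 0)): [4, 0, 5, 3, 6, 2, 1]
After 3 (rotate_left(4, 6, k=1)): [4, 0, 5, 3, 2, 1, 6]
After 4 (reverse(2, 4)): [4, 0, 2, 3, 5, 1, 6]
After 5 (swap(4, 5)): [4, 0, 2, 3, 1, 5, 6]
After 6 (reverse(3, 5)): [4, 0, 2, 5, 1, 3, 6]
After 7 (swap(3, 5)): [4, 0, 2, 3, 1, 5, 6]

Answer: [4, 0, 2, 3, 1, 5, 6]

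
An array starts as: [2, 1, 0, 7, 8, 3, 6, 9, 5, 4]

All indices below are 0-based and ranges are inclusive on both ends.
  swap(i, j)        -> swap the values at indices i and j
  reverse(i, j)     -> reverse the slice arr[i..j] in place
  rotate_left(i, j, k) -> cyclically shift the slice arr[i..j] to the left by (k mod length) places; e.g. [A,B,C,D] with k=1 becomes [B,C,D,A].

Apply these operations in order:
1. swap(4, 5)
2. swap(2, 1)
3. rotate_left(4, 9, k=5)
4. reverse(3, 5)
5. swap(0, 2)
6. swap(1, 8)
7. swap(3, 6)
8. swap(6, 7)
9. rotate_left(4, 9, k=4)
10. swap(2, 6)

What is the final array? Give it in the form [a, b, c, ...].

After 1 (swap(4, 5)): [2, 1, 0, 7, 3, 8, 6, 9, 5, 4]
After 2 (swap(2, 1)): [2, 0, 1, 7, 3, 8, 6, 9, 5, 4]
After 3 (rotate_left(4, 9, k=5)): [2, 0, 1, 7, 4, 3, 8, 6, 9, 5]
After 4 (reverse(3, 5)): [2, 0, 1, 3, 4, 7, 8, 6, 9, 5]
After 5 (swap(0, 2)): [1, 0, 2, 3, 4, 7, 8, 6, 9, 5]
After 6 (swap(1, 8)): [1, 9, 2, 3, 4, 7, 8, 6, 0, 5]
After 7 (swap(3, 6)): [1, 9, 2, 8, 4, 7, 3, 6, 0, 5]
After 8 (swap(6, 7)): [1, 9, 2, 8, 4, 7, 6, 3, 0, 5]
After 9 (rotate_left(4, 9, k=4)): [1, 9, 2, 8, 0, 5, 4, 7, 6, 3]
After 10 (swap(2, 6)): [1, 9, 4, 8, 0, 5, 2, 7, 6, 3]

Answer: [1, 9, 4, 8, 0, 5, 2, 7, 6, 3]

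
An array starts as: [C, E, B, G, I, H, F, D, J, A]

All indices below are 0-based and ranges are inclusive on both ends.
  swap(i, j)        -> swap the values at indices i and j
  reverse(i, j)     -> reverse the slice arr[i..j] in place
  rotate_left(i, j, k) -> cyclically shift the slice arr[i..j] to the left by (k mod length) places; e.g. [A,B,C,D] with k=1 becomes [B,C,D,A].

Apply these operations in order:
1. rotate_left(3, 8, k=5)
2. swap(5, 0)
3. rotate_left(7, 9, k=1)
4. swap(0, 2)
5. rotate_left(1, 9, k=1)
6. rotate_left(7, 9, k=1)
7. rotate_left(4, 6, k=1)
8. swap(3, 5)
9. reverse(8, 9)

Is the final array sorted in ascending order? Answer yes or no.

Answer: no

Derivation:
After 1 (rotate_left(3, 8, k=5)): [C, E, B, J, G, I, H, F, D, A]
After 2 (swap(5, 0)): [I, E, B, J, G, C, H, F, D, A]
After 3 (rotate_left(7, 9, k=1)): [I, E, B, J, G, C, H, D, A, F]
After 4 (swap(0, 2)): [B, E, I, J, G, C, H, D, A, F]
After 5 (rotate_left(1, 9, k=1)): [B, I, J, G, C, H, D, A, F, E]
After 6 (rotate_left(7, 9, k=1)): [B, I, J, G, C, H, D, F, E, A]
After 7 (rotate_left(4, 6, k=1)): [B, I, J, G, H, D, C, F, E, A]
After 8 (swap(3, 5)): [B, I, J, D, H, G, C, F, E, A]
After 9 (reverse(8, 9)): [B, I, J, D, H, G, C, F, A, E]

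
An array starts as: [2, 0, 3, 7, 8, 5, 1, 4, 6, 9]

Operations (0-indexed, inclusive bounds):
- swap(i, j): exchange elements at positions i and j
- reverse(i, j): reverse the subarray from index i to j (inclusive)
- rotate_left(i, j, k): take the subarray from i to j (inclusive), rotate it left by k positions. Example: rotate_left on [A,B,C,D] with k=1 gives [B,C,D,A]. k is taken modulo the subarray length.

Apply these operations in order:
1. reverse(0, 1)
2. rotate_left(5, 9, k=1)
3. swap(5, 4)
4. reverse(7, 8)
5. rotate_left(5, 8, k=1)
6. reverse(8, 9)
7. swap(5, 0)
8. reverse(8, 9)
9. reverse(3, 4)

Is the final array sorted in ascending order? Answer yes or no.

Answer: no

Derivation:
After 1 (reverse(0, 1)): [0, 2, 3, 7, 8, 5, 1, 4, 6, 9]
After 2 (rotate_left(5, 9, k=1)): [0, 2, 3, 7, 8, 1, 4, 6, 9, 5]
After 3 (swap(5, 4)): [0, 2, 3, 7, 1, 8, 4, 6, 9, 5]
After 4 (reverse(7, 8)): [0, 2, 3, 7, 1, 8, 4, 9, 6, 5]
After 5 (rotate_left(5, 8, k=1)): [0, 2, 3, 7, 1, 4, 9, 6, 8, 5]
After 6 (reverse(8, 9)): [0, 2, 3, 7, 1, 4, 9, 6, 5, 8]
After 7 (swap(5, 0)): [4, 2, 3, 7, 1, 0, 9, 6, 5, 8]
After 8 (reverse(8, 9)): [4, 2, 3, 7, 1, 0, 9, 6, 8, 5]
After 9 (reverse(3, 4)): [4, 2, 3, 1, 7, 0, 9, 6, 8, 5]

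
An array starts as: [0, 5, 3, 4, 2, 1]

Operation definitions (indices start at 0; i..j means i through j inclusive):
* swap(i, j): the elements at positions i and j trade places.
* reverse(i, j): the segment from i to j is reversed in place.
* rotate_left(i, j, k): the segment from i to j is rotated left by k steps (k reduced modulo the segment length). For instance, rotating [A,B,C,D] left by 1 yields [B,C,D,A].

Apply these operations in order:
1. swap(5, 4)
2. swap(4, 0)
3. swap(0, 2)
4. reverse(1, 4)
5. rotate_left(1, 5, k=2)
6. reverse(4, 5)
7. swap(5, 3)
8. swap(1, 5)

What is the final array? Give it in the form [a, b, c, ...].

After 1 (swap(5, 4)): [0, 5, 3, 4, 1, 2]
After 2 (swap(4, 0)): [1, 5, 3, 4, 0, 2]
After 3 (swap(0, 2)): [3, 5, 1, 4, 0, 2]
After 4 (reverse(1, 4)): [3, 0, 4, 1, 5, 2]
After 5 (rotate_left(1, 5, k=2)): [3, 1, 5, 2, 0, 4]
After 6 (reverse(4, 5)): [3, 1, 5, 2, 4, 0]
After 7 (swap(5, 3)): [3, 1, 5, 0, 4, 2]
After 8 (swap(1, 5)): [3, 2, 5, 0, 4, 1]

Answer: [3, 2, 5, 0, 4, 1]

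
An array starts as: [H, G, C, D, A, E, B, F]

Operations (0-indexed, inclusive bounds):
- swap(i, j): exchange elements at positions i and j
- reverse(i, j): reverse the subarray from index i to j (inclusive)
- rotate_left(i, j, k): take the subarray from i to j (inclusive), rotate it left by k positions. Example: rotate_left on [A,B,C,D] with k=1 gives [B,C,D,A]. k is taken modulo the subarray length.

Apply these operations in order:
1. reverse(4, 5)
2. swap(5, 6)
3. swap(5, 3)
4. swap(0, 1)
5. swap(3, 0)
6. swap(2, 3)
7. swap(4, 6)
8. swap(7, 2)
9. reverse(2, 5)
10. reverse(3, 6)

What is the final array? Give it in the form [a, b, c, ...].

After 1 (reverse(4, 5)): [H, G, C, D, E, A, B, F]
After 2 (swap(5, 6)): [H, G, C, D, E, B, A, F]
After 3 (swap(5, 3)): [H, G, C, B, E, D, A, F]
After 4 (swap(0, 1)): [G, H, C, B, E, D, A, F]
After 5 (swap(3, 0)): [B, H, C, G, E, D, A, F]
After 6 (swap(2, 3)): [B, H, G, C, E, D, A, F]
After 7 (swap(4, 6)): [B, H, G, C, A, D, E, F]
After 8 (swap(7, 2)): [B, H, F, C, A, D, E, G]
After 9 (reverse(2, 5)): [B, H, D, A, C, F, E, G]
After 10 (reverse(3, 6)): [B, H, D, E, F, C, A, G]

Answer: [B, H, D, E, F, C, A, G]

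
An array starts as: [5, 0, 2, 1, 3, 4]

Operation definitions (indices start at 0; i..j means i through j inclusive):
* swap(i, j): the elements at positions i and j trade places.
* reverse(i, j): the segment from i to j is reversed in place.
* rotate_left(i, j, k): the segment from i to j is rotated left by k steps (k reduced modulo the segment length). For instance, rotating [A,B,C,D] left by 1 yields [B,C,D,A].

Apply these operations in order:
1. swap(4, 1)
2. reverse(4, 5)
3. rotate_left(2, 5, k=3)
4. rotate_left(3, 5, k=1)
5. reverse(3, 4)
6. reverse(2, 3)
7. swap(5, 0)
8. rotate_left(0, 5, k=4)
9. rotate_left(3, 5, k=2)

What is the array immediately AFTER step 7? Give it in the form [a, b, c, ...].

Answer: [2, 3, 4, 0, 1, 5]

Derivation:
After 1 (swap(4, 1)): [5, 3, 2, 1, 0, 4]
After 2 (reverse(4, 5)): [5, 3, 2, 1, 4, 0]
After 3 (rotate_left(2, 5, k=3)): [5, 3, 0, 2, 1, 4]
After 4 (rotate_left(3, 5, k=1)): [5, 3, 0, 1, 4, 2]
After 5 (reverse(3, 4)): [5, 3, 0, 4, 1, 2]
After 6 (reverse(2, 3)): [5, 3, 4, 0, 1, 2]
After 7 (swap(5, 0)): [2, 3, 4, 0, 1, 5]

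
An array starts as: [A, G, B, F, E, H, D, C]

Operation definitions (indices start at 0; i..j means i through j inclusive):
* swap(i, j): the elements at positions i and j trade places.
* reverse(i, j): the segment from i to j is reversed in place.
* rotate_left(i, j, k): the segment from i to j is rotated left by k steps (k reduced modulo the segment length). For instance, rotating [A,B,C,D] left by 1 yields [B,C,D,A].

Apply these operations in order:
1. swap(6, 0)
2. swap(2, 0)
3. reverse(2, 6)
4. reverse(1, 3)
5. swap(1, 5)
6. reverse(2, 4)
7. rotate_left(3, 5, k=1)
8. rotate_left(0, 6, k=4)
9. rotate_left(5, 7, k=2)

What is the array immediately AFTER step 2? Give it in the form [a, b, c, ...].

Answer: [B, G, D, F, E, H, A, C]

Derivation:
After 1 (swap(6, 0)): [D, G, B, F, E, H, A, C]
After 2 (swap(2, 0)): [B, G, D, F, E, H, A, C]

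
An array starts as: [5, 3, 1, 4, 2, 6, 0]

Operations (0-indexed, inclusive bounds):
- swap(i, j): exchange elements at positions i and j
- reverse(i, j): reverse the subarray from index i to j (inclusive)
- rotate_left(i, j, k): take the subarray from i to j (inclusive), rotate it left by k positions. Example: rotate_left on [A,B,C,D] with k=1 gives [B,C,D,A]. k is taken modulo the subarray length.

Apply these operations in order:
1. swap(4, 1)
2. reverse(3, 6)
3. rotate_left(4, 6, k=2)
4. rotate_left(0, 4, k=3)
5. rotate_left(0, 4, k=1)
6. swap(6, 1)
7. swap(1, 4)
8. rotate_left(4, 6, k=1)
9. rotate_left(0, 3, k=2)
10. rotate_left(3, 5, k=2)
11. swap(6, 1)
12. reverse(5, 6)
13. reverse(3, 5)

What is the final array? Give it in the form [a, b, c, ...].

Answer: [2, 3, 4, 1, 0, 5, 6]

Derivation:
After 1 (swap(4, 1)): [5, 2, 1, 4, 3, 6, 0]
After 2 (reverse(3, 6)): [5, 2, 1, 0, 6, 3, 4]
After 3 (rotate_left(4, 6, k=2)): [5, 2, 1, 0, 4, 6, 3]
After 4 (rotate_left(0, 4, k=3)): [0, 4, 5, 2, 1, 6, 3]
After 5 (rotate_left(0, 4, k=1)): [4, 5, 2, 1, 0, 6, 3]
After 6 (swap(6, 1)): [4, 3, 2, 1, 0, 6, 5]
After 7 (swap(1, 4)): [4, 0, 2, 1, 3, 6, 5]
After 8 (rotate_left(4, 6, k=1)): [4, 0, 2, 1, 6, 5, 3]
After 9 (rotate_left(0, 3, k=2)): [2, 1, 4, 0, 6, 5, 3]
After 10 (rotate_left(3, 5, k=2)): [2, 1, 4, 5, 0, 6, 3]
After 11 (swap(6, 1)): [2, 3, 4, 5, 0, 6, 1]
After 12 (reverse(5, 6)): [2, 3, 4, 5, 0, 1, 6]
After 13 (reverse(3, 5)): [2, 3, 4, 1, 0, 5, 6]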